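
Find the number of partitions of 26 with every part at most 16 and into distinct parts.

A full systematic count gives 132.

132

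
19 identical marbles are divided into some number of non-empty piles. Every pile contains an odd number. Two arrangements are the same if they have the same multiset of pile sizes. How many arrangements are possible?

There are too many to list fully; the first 12 (by largest part) are:
19
17+1+1
15+3+1
15+1+1+1+1
13+5+1
13+3+3
13+3+1+1+1
13+1+1+1+1+1+1
11+7+1
11+5+3
11+5+1+1+1
11+3+3+1+1
…and 42 more, for 54 total.

54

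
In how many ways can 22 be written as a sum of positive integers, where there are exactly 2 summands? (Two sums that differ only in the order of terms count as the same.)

The partitions of 22 that satisfy the conditions:
21 + 1
20 + 2
19 + 3
18 + 4
17 + 5
16 + 6
15 + 7
14 + 8
13 + 9
12 + 10
11 + 11

11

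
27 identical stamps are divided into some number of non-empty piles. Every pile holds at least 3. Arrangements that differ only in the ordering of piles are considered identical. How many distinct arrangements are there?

191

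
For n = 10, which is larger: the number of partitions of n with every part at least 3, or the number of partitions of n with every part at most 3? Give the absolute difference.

9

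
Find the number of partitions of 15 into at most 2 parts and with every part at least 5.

4

The partitions of 15 that satisfy the conditions:
15
10+5
9+6
8+7
That's 4 in total.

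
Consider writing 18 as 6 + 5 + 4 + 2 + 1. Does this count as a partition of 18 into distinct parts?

Yes

The parts sum to 18, and the condition 'all summands are distinct' holds.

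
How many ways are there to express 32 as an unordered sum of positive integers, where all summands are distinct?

Counting exhaustively, 390 partitions satisfy the conditions.

390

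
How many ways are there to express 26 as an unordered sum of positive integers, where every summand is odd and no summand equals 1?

Listing the qualifying partitions of 26:
23 + 3
21 + 5
19 + 7
17 + 9
17 + 3 + 3 + 3
15 + 11
15 + 5 + 3 + 3
13 + 13
13 + 7 + 3 + 3
13 + 5 + 5 + 3
11 + 9 + 3 + 3
11 + 7 + 5 + 3
11 + 5 + 5 + 5
11 + 3 + 3 + 3 + 3 + 3
9 + 9 + 5 + 3
9 + 7 + 7 + 3
9 + 7 + 5 + 5
9 + 5 + 3 + 3 + 3 + 3
7 + 7 + 7 + 5
7 + 7 + 3 + 3 + 3 + 3
7 + 5 + 5 + 3 + 3 + 3
5 + 5 + 5 + 5 + 3 + 3
5 + 3 + 3 + 3 + 3 + 3 + 3 + 3
That's 23 in total.

23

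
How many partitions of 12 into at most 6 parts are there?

58

A partial list (first 12 by largest part):
12
11+1
10+2
10+1+1
9+3
9+2+1
9+1+1+1
8+4
8+3+1
8+2+2
8+2+1+1
8+1+1+1+1
…and 46 more, for 58 total.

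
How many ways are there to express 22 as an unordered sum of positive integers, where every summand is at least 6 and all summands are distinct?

The partitions of 22 that satisfy the conditions:
22
6+16
7+15
8+14
9+13
10+12
6+7+9
Counting gives 7.

7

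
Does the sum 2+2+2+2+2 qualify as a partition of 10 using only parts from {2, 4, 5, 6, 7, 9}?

The parts sum to 10, and the condition 'each summand belongs to {2, 4, 5, 6, 7, 9}' holds.

Yes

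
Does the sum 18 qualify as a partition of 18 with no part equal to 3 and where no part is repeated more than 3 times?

The parts sum to 18, and the condition 'no summand equals 3' holds; the condition 'no summand is used more than 3 times' holds.

Yes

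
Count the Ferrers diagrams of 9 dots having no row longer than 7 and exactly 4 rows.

Listing the qualifying partitions of 9:
1, 1, 1, 6
1, 1, 2, 5
1, 1, 3, 4
1, 2, 2, 4
1, 2, 3, 3
2, 2, 2, 3
Counting gives 6.

6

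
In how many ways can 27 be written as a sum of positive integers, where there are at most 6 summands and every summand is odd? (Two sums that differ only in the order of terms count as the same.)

57

There are too many to list fully; the first 12 (by largest part) are:
27
25 + 1 + 1
23 + 3 + 1
23 + 1 + 1 + 1 + 1
21 + 5 + 1
21 + 3 + 3
21 + 3 + 1 + 1 + 1
19 + 7 + 1
19 + 5 + 3
19 + 5 + 1 + 1 + 1
19 + 3 + 3 + 1 + 1
17 + 9 + 1
…and 45 more, for 57 total.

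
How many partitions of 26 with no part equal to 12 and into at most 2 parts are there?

The partitions of 26 that satisfy the conditions:
26
1+25
2+24
3+23
4+22
5+21
6+20
7+19
8+18
9+17
10+16
11+15
13+13
Counting gives 13.

13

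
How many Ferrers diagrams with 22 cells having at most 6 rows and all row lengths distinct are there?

There are 89 such partitions.

89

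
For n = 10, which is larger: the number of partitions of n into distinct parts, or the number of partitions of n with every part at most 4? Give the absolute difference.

13

Partitions of 10 into distinct parts: 10.
Partitions of 10 with every part at most 4: 23.
|10 − 23| = 13.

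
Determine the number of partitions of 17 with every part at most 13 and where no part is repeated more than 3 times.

159

Direct enumeration gives 159 partitions.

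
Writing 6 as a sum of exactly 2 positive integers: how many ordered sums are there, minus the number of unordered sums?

Ordered (compositions into 2 parts): C(5,1) = 5.
Partitions of 6 into exactly 2 parts: 3.
Difference: 5 − 3 = 2.

2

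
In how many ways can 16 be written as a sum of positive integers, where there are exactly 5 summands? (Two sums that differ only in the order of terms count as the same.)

There are too many to list fully; the first 12 (by largest part) are:
1 + 1 + 1 + 1 + 12
1 + 1 + 1 + 2 + 11
1 + 1 + 1 + 3 + 10
1 + 1 + 2 + 2 + 10
1 + 1 + 1 + 4 + 9
1 + 1 + 2 + 3 + 9
1 + 2 + 2 + 2 + 9
1 + 1 + 1 + 5 + 8
1 + 1 + 2 + 4 + 8
1 + 1 + 3 + 3 + 8
1 + 2 + 2 + 3 + 8
2 + 2 + 2 + 2 + 8
…and 25 more, for 37 total.

37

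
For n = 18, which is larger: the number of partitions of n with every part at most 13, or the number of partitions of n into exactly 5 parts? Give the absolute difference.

316

Partitions of 18 with every part at most 13: 373.
Partitions of 18 into exactly 5 parts: 57.
|373 − 57| = 316.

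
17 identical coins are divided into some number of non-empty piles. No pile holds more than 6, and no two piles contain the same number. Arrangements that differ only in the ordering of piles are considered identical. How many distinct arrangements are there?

They are:
6,5,4,2
6,5,3,2,1
Counting gives 2.

2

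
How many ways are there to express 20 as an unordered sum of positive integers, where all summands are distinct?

64

There are too many to list fully; the first 12 (by largest part) are:
20
19+1
18+2
17+3
17+2+1
16+4
16+3+1
15+5
15+4+1
15+3+2
14+6
14+5+1
…and 52 more, for 64 total.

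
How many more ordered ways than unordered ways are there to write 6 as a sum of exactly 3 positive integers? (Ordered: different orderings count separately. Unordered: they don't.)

Ordered (compositions into 3 parts): C(5,2) = 10.
Unordered (partitions into 3 parts): 3.
Difference: 10 − 3 = 7.

7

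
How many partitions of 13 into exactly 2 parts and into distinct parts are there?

6

Enumerating:
1 + 12
2 + 11
3 + 10
4 + 9
5 + 8
6 + 7
Counting gives 6.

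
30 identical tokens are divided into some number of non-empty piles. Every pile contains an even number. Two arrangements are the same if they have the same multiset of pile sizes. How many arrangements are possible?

176

Enumerating by decreasing first part gives 176 partitions in all.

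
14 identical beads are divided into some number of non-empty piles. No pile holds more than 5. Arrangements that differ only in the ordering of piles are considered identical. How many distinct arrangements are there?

70

A partial list (first 12 by largest part):
5, 5, 4
5, 5, 3, 1
5, 5, 2, 2
5, 5, 2, 1, 1
5, 5, 1, 1, 1, 1
5, 4, 4, 1
5, 4, 3, 2
5, 4, 3, 1, 1
5, 4, 2, 2, 1
5, 4, 2, 1, 1, 1
5, 4, 1, 1, 1, 1, 1
5, 3, 3, 3
…and 58 more, for 70 total.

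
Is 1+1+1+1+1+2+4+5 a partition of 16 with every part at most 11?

The parts sum to 16, and the condition 'no summand exceeds 11' holds.

Yes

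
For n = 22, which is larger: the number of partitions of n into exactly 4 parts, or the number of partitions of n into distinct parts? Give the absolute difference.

Partitions of 22 into exactly 4 parts: 84.
Partitions of 22 into distinct parts: 89.
|84 − 89| = 5.

5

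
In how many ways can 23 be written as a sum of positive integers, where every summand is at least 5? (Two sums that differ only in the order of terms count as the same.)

21

The partitions of 23 that satisfy the conditions:
23
18+5
17+6
16+7
15+8
14+9
13+10
13+5+5
12+11
12+6+5
11+7+5
11+6+6
10+8+5
10+7+6
9+9+5
9+8+6
9+7+7
8+8+7
8+5+5+5
7+6+5+5
6+6+6+5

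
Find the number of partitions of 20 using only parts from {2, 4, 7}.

Enumerating:
7+7+4+2
7+7+2+2+2
4+4+4+4+4
4+4+4+4+2+2
4+4+4+2+2+2+2
4+4+2+2+2+2+2+2
4+2+2+2+2+2+2+2+2
2+2+2+2+2+2+2+2+2+2

8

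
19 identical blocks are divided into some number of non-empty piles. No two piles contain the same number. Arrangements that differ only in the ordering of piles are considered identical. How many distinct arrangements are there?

54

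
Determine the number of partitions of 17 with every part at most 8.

230

Direct enumeration gives 230 partitions.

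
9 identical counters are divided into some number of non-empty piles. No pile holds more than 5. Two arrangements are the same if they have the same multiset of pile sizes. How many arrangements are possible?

The partitions of 9 that satisfy the conditions:
5,4
5,3,1
5,2,2
5,2,1,1
5,1,1,1,1
4,4,1
4,3,2
4,3,1,1
4,2,2,1
4,2,1,1,1
4,1,1,1,1,1
3,3,3
3,3,2,1
3,3,1,1,1
3,2,2,2
3,2,2,1,1
3,2,1,1,1,1
3,1,1,1,1,1,1
2,2,2,2,1
2,2,2,1,1,1
2,2,1,1,1,1,1
2,1,1,1,1,1,1,1
1,1,1,1,1,1,1,1,1
Counting gives 23.

23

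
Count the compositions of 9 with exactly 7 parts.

Place 6 bars in the 8 internal gaps of a row of 9 dots: C(8,6) = 28.

28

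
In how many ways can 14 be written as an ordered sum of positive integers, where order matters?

8192

Each of the 13 gaps between 14 units is either a break or not: 2^13 = 8192.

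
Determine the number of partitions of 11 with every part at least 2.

14

They are:
11
9+2
8+3
7+4
7+2+2
6+5
6+3+2
5+4+2
5+3+3
5+2+2+2
4+4+3
4+3+2+2
3+3+3+2
3+2+2+2+2
That's 14 in total.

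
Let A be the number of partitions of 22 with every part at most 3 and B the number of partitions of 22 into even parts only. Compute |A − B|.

Partitions of 22 with every part at most 3: 52.
Partitions of 22 into even parts only: 56.
|52 − 56| = 4.

4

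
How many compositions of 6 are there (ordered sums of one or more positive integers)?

32

The number of compositions of n is 2^(n−1); here 2^5 = 32.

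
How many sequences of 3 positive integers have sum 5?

A composition of 5 into 3 positive parts is chosen by placing 2 dividers among the 4 gaps between 5 units: C(4,2) = 6.

6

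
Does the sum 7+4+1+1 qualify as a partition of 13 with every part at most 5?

No

The parts sum to 13, and the condition 'no summand exceeds 5' is violated.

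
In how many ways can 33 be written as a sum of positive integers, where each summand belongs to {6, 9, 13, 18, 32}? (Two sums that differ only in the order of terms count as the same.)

The partitions of 33 that satisfy the conditions:
18,9,6
9,9,9,6
9,6,6,6,6

3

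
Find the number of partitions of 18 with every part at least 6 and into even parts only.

Enumerating:
18
6, 12
8, 10
6, 6, 6
That's 4 in total.

4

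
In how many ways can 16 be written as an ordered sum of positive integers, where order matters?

32768

There are 15 gaps and each independently is a cut or not, giving 2^15 = 32768.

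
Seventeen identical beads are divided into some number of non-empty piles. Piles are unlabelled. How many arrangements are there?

297

Direct enumeration gives 297 partitions.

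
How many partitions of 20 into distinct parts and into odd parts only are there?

7

The partitions of 20 that satisfy the conditions:
19,1
17,3
15,5
13,7
11,9
11,5,3,1
9,7,3,1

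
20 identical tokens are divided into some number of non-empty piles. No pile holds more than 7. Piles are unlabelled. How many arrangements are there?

364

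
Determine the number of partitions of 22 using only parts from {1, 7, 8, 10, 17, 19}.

14

They are:
19 + 1 + 1 + 1
17 + 1 + 1 + 1 + 1 + 1
10 + 10 + 1 + 1
10 + 8 + 1 + 1 + 1 + 1
10 + 7 + 1 + 1 + 1 + 1 + 1
10 + 1 + 1 + 1 + 1 + 1 + 1 + 1 + 1 + 1 + 1 + 1 + 1
8 + 8 + 1 + 1 + 1 + 1 + 1 + 1
8 + 7 + 7
8 + 7 + 1 + 1 + 1 + 1 + 1 + 1 + 1
8 + 1 + 1 + 1 + 1 + 1 + 1 + 1 + 1 + 1 + 1 + 1 + 1 + 1 + 1
7 + 7 + 7 + 1
7 + 7 + 1 + 1 + 1 + 1 + 1 + 1 + 1 + 1
7 + 1 + 1 + 1 + 1 + 1 + 1 + 1 + 1 + 1 + 1 + 1 + 1 + 1 + 1 + 1
1 + 1 + 1 + 1 + 1 + 1 + 1 + 1 + 1 + 1 + 1 + 1 + 1 + 1 + 1 + 1 + 1 + 1 + 1 + 1 + 1 + 1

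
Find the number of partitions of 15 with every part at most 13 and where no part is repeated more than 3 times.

Enumerating by decreasing first part gives 103 partitions in all.

103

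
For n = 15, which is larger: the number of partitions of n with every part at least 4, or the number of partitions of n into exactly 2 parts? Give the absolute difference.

1

Partitions of 15 with every part at least 4: 8.
Partitions of 15 into exactly 2 parts: 7.
|8 − 7| = 1.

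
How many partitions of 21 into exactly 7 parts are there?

105

There are 105 such partitions.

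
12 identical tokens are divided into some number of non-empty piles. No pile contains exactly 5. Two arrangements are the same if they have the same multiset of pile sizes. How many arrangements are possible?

A partial list (first 12 by largest part):
12
1,11
2,10
1,1,10
3,9
1,2,9
1,1,1,9
4,8
1,3,8
2,2,8
1,1,2,8
1,1,1,1,8
…and 50 more, for 62 total.

62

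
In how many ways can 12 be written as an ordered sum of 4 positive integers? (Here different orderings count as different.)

By stars and bars with positive parts, the count is C(11,3) = 165.

165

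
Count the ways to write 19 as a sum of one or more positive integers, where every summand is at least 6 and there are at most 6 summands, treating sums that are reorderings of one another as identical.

Listing the qualifying partitions of 19:
19
13, 6
12, 7
11, 8
10, 9
7, 6, 6

6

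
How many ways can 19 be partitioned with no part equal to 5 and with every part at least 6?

6

Listing the qualifying partitions of 19:
19
6 + 13
7 + 12
8 + 11
9 + 10
6 + 6 + 7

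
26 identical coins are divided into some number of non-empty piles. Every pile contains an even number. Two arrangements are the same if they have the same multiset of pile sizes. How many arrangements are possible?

Systematic enumeration (by largest part, then next-largest, …) yields 101.

101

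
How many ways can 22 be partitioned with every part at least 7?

7

Enumerating:
22
15 + 7
14 + 8
13 + 9
12 + 10
11 + 11
8 + 7 + 7
That's 7 in total.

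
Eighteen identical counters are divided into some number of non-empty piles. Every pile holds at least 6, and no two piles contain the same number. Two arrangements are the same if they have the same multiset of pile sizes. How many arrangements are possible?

4

Listing the qualifying partitions of 18:
18
6, 12
7, 11
8, 10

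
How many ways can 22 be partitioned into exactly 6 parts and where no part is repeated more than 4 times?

132

There are 132 such partitions.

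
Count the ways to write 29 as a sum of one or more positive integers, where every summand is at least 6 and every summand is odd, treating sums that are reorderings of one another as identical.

5

The partitions of 29 that satisfy the conditions:
29
15, 7, 7
13, 9, 7
11, 11, 7
11, 9, 9
That's 5 in total.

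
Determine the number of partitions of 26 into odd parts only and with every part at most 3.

9

The partitions of 26 that satisfy the conditions:
3 + 3 + 3 + 3 + 3 + 3 + 3 + 3 + 1 + 1
3 + 3 + 3 + 3 + 3 + 3 + 3 + 1 + 1 + 1 + 1 + 1
3 + 3 + 3 + 3 + 3 + 3 + 1 + 1 + 1 + 1 + 1 + 1 + 1 + 1
3 + 3 + 3 + 3 + 3 + 1 + 1 + 1 + 1 + 1 + 1 + 1 + 1 + 1 + 1 + 1
3 + 3 + 3 + 3 + 1 + 1 + 1 + 1 + 1 + 1 + 1 + 1 + 1 + 1 + 1 + 1 + 1 + 1
3 + 3 + 3 + 1 + 1 + 1 + 1 + 1 + 1 + 1 + 1 + 1 + 1 + 1 + 1 + 1 + 1 + 1 + 1 + 1
3 + 3 + 1 + 1 + 1 + 1 + 1 + 1 + 1 + 1 + 1 + 1 + 1 + 1 + 1 + 1 + 1 + 1 + 1 + 1 + 1 + 1
3 + 1 + 1 + 1 + 1 + 1 + 1 + 1 + 1 + 1 + 1 + 1 + 1 + 1 + 1 + 1 + 1 + 1 + 1 + 1 + 1 + 1 + 1 + 1
1 + 1 + 1 + 1 + 1 + 1 + 1 + 1 + 1 + 1 + 1 + 1 + 1 + 1 + 1 + 1 + 1 + 1 + 1 + 1 + 1 + 1 + 1 + 1 + 1 + 1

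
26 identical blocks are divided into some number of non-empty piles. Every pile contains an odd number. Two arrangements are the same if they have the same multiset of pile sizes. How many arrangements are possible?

A full systematic count gives 165.

165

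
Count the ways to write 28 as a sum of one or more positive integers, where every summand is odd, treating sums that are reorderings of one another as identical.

222

Systematic enumeration (by largest part, then next-largest, …) yields 222.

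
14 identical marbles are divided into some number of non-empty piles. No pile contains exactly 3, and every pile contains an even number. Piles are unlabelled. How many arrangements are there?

15

They are:
14
12,2
10,4
10,2,2
8,6
8,4,2
8,2,2,2
6,6,2
6,4,4
6,4,2,2
6,2,2,2,2
4,4,4,2
4,4,2,2,2
4,2,2,2,2,2
2,2,2,2,2,2,2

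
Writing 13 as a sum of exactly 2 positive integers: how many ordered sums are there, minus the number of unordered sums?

Ordered (compositions into 2 parts): C(12,1) = 12.
Partitions of 13 into exactly 2 parts: 6.
Difference: 12 − 6 = 6.

6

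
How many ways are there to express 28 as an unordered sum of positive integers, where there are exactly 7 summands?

Enumerating by decreasing first part gives 436 partitions in all.

436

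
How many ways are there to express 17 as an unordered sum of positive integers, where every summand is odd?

There are too many to list fully; the first 12 (by largest part) are:
17
1,1,15
1,3,13
1,1,1,1,13
1,5,11
3,3,11
1,1,1,3,11
1,1,1,1,1,1,11
1,7,9
3,5,9
1,1,1,5,9
1,1,3,3,9
…and 26 more, for 38 total.

38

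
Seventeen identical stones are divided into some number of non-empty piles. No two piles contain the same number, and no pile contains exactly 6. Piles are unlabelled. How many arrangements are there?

A partial list (first 12 by largest part):
17
16 + 1
15 + 2
14 + 3
14 + 2 + 1
13 + 4
13 + 3 + 1
12 + 5
12 + 4 + 1
12 + 3 + 2
11 + 5 + 1
11 + 4 + 2
…and 17 more, for 29 total.

29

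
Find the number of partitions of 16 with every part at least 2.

A partial list (first 12 by largest part):
16
14, 2
13, 3
12, 4
12, 2, 2
11, 5
11, 3, 2
10, 6
10, 4, 2
10, 3, 3
10, 2, 2, 2
9, 7
…and 43 more, for 55 total.

55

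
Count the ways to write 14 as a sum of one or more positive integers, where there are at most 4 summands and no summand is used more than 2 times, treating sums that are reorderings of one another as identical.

A partial list (first 12 by largest part):
14
13+1
12+2
12+1+1
11+3
11+2+1
10+4
10+3+1
10+2+2
10+2+1+1
9+5
9+4+1
…and 31 more, for 43 total.

43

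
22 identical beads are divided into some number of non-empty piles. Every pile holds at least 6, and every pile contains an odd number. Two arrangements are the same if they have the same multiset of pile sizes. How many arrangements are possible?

Listing the qualifying partitions of 22:
15 + 7
13 + 9
11 + 11

3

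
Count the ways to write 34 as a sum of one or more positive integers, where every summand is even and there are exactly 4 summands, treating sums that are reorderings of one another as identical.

39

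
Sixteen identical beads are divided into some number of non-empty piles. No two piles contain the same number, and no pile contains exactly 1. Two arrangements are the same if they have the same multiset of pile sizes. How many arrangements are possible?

17

They are:
16
2, 14
3, 13
4, 12
5, 11
2, 3, 11
6, 10
2, 4, 10
7, 9
2, 5, 9
3, 4, 9
2, 6, 8
3, 5, 8
3, 6, 7
4, 5, 7
2, 3, 4, 7
2, 3, 5, 6
Counting gives 17.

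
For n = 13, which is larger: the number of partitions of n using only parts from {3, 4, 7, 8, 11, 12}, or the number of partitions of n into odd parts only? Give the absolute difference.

16

Partitions of 13 using only parts from {3, 4, 7, 8, 11, 12}: 2.
Partitions of 13 into odd parts only: 18.
|2 − 18| = 16.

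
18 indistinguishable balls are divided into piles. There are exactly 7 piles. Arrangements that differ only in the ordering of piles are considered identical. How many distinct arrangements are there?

49

A partial list (first 12 by largest part):
12 + 1 + 1 + 1 + 1 + 1 + 1
11 + 2 + 1 + 1 + 1 + 1 + 1
10 + 3 + 1 + 1 + 1 + 1 + 1
10 + 2 + 2 + 1 + 1 + 1 + 1
9 + 4 + 1 + 1 + 1 + 1 + 1
9 + 3 + 2 + 1 + 1 + 1 + 1
9 + 2 + 2 + 2 + 1 + 1 + 1
8 + 5 + 1 + 1 + 1 + 1 + 1
8 + 4 + 2 + 1 + 1 + 1 + 1
8 + 3 + 3 + 1 + 1 + 1 + 1
8 + 3 + 2 + 2 + 1 + 1 + 1
8 + 2 + 2 + 2 + 2 + 1 + 1
…and 37 more, for 49 total.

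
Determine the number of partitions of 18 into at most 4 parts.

Systematic enumeration (by largest part, then next-largest, …) yields 84.

84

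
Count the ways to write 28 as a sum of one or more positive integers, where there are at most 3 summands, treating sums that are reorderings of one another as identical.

80

A full systematic count gives 80.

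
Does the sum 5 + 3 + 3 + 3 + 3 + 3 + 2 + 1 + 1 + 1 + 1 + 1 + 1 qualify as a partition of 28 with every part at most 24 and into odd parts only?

No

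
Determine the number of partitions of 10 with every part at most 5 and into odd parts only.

7

The partitions of 10 that satisfy the conditions:
5+5
5+3+1+1
5+1+1+1+1+1
3+3+3+1
3+3+1+1+1+1
3+1+1+1+1+1+1+1
1+1+1+1+1+1+1+1+1+1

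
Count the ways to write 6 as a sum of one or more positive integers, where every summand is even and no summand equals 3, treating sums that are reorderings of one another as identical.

They are:
6
2, 4
2, 2, 2

3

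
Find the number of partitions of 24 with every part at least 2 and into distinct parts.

A partial list (first 12 by largest part):
24
22, 2
21, 3
20, 4
19, 5
19, 3, 2
18, 6
18, 4, 2
17, 7
17, 5, 2
17, 4, 3
16, 8
…and 54 more, for 66 total.

66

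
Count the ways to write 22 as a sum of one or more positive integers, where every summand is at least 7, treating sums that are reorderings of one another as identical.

The partitions of 22 that satisfy the conditions:
22
15 + 7
14 + 8
13 + 9
12 + 10
11 + 11
8 + 7 + 7
That's 7 in total.

7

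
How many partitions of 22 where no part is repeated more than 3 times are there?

484

Enumerating by decreasing first part gives 484 partitions in all.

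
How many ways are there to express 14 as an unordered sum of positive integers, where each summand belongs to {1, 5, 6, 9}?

The partitions of 14 that satisfy the conditions:
9+5
9+1+1+1+1+1
6+6+1+1
6+5+1+1+1
6+1+1+1+1+1+1+1+1
5+5+1+1+1+1
5+1+1+1+1+1+1+1+1+1
1+1+1+1+1+1+1+1+1+1+1+1+1+1
Counting gives 8.

8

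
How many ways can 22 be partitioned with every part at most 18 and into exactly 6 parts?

136

A full systematic count gives 136.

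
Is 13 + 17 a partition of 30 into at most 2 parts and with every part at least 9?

Yes

The parts sum to 30, and the condition 'there are at most 2 summands' holds; the condition 'every summand is at least 9' holds.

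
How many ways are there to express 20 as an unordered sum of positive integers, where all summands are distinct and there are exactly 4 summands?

23

They are:
1, 2, 3, 14
1, 2, 4, 13
1, 2, 5, 12
1, 3, 4, 12
1, 2, 6, 11
1, 3, 5, 11
2, 3, 4, 11
1, 2, 7, 10
1, 3, 6, 10
1, 4, 5, 10
2, 3, 5, 10
1, 2, 8, 9
1, 3, 7, 9
1, 4, 6, 9
2, 3, 6, 9
2, 4, 5, 9
1, 4, 7, 8
2, 3, 7, 8
1, 5, 6, 8
2, 4, 6, 8
3, 4, 5, 8
2, 5, 6, 7
3, 4, 6, 7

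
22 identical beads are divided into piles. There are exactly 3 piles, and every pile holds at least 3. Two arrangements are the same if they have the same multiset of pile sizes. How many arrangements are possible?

21

Listing the qualifying partitions of 22:
16,3,3
15,4,3
14,5,3
14,4,4
13,6,3
13,5,4
12,7,3
12,6,4
12,5,5
11,8,3
11,7,4
11,6,5
10,9,3
10,8,4
10,7,5
10,6,6
9,9,4
9,8,5
9,7,6
8,8,6
8,7,7
Counting gives 21.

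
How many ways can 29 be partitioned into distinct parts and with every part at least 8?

Enumerating:
29
21+8
20+9
19+10
18+11
17+12
16+13
15+14
12+9+8
11+10+8

10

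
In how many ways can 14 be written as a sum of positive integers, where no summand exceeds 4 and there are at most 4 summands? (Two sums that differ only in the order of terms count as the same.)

They are:
4+4+4+2
4+4+3+3

2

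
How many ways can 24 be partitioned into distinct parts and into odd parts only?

They are:
23, 1
21, 3
19, 5
17, 7
15, 9
15, 5, 3, 1
13, 11
13, 7, 3, 1
11, 9, 3, 1
11, 7, 5, 1
9, 7, 5, 3

11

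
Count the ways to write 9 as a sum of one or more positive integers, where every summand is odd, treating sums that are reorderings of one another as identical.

The partitions of 9 that satisfy the conditions:
9
7, 1, 1
5, 3, 1
5, 1, 1, 1, 1
3, 3, 3
3, 3, 1, 1, 1
3, 1, 1, 1, 1, 1, 1
1, 1, 1, 1, 1, 1, 1, 1, 1
Counting gives 8.

8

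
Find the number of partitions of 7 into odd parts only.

Enumerating:
7
5+1+1
3+3+1
3+1+1+1+1
1+1+1+1+1+1+1

5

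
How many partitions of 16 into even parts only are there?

The partitions of 16 that satisfy the conditions:
16
14,2
12,4
12,2,2
10,6
10,4,2
10,2,2,2
8,8
8,6,2
8,4,4
8,4,2,2
8,2,2,2,2
6,6,4
6,6,2,2
6,4,4,2
6,4,2,2,2
6,2,2,2,2,2
4,4,4,4
4,4,4,2,2
4,4,2,2,2,2
4,2,2,2,2,2,2
2,2,2,2,2,2,2,2
That's 22 in total.

22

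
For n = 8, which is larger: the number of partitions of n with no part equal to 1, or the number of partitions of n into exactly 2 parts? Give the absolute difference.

3

Partitions of 8 with no part equal to 1: 7.
Partitions of 8 into exactly 2 parts: 4.
|7 − 4| = 3.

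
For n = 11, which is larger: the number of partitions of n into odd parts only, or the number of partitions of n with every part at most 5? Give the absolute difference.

Partitions of 11 into odd parts only: 12.
Partitions of 11 with every part at most 5: 37.
|12 − 37| = 25.

25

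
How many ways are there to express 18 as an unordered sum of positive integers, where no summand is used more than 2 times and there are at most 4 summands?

78

Direct enumeration gives 78 partitions.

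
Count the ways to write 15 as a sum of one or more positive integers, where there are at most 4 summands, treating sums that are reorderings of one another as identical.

54

A partial list (first 12 by largest part):
15
14 + 1
13 + 2
13 + 1 + 1
12 + 3
12 + 2 + 1
12 + 1 + 1 + 1
11 + 4
11 + 3 + 1
11 + 2 + 2
11 + 2 + 1 + 1
10 + 5
…and 42 more, for 54 total.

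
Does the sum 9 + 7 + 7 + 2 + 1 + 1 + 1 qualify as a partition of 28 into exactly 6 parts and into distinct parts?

The parts sum to 28, and the condition 'there are exactly 6 summands' is violated.

No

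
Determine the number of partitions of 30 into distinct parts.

Systematic enumeration (by largest part, then next-largest, …) yields 296.

296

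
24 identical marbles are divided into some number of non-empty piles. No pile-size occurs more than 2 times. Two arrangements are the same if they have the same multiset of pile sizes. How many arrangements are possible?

431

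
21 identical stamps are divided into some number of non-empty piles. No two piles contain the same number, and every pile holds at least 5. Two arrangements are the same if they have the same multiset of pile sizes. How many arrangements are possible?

The partitions of 21 that satisfy the conditions:
21
5, 16
6, 15
7, 14
8, 13
9, 12
10, 11
5, 6, 10
5, 7, 9
6, 7, 8
That's 10 in total.

10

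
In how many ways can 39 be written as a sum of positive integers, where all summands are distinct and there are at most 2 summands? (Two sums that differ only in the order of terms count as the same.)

20

Enumerating:
39
38,1
37,2
36,3
35,4
34,5
33,6
32,7
31,8
30,9
29,10
28,11
27,12
26,13
25,14
24,15
23,16
22,17
21,18
20,19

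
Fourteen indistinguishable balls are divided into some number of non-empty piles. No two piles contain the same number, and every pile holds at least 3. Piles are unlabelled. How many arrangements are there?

The partitions of 14 that satisfy the conditions:
14
3+11
4+10
5+9
6+8
3+4+7
3+5+6
That's 7 in total.

7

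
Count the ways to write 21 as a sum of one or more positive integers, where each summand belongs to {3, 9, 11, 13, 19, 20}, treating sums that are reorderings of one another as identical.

The partitions of 21 that satisfy the conditions:
9 + 9 + 3
9 + 3 + 3 + 3 + 3
3 + 3 + 3 + 3 + 3 + 3 + 3

3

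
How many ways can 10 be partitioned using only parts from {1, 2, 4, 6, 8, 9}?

19

The partitions of 10 that satisfy the conditions:
9,1
8,2
8,1,1
6,4
6,2,2
6,2,1,1
6,1,1,1,1
4,4,2
4,4,1,1
4,2,2,2
4,2,2,1,1
4,2,1,1,1,1
4,1,1,1,1,1,1
2,2,2,2,2
2,2,2,2,1,1
2,2,2,1,1,1,1
2,2,1,1,1,1,1,1
2,1,1,1,1,1,1,1,1
1,1,1,1,1,1,1,1,1,1
That's 19 in total.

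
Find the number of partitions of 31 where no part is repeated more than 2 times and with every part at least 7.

They are:
31
24 + 7
23 + 8
22 + 9
21 + 10
20 + 11
19 + 12
18 + 13
17 + 14
17 + 7 + 7
16 + 15
16 + 8 + 7
15 + 9 + 7
15 + 8 + 8
14 + 10 + 7
14 + 9 + 8
13 + 11 + 7
13 + 10 + 8
13 + 9 + 9
12 + 12 + 7
12 + 11 + 8
12 + 10 + 9
11 + 11 + 9
11 + 10 + 10
9 + 8 + 7 + 7

25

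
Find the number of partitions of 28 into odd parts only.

222

There are 222 such partitions.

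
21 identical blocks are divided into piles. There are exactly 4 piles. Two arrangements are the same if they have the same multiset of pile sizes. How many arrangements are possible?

72

A full systematic count gives 72.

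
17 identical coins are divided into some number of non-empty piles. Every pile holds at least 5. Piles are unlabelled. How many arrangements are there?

Listing the qualifying partitions of 17:
17
12+5
11+6
10+7
9+8
7+5+5
6+6+5
Counting gives 7.

7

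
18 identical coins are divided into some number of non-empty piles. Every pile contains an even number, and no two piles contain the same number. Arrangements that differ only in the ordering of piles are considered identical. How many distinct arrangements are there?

8

They are:
18
16 + 2
14 + 4
12 + 6
12 + 4 + 2
10 + 8
10 + 6 + 2
8 + 6 + 4
Counting gives 8.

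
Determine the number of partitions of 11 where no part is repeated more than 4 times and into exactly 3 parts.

The partitions of 11 that satisfy the conditions:
1, 1, 9
1, 2, 8
1, 3, 7
2, 2, 7
1, 4, 6
2, 3, 6
1, 5, 5
2, 4, 5
3, 3, 5
3, 4, 4
Counting gives 10.

10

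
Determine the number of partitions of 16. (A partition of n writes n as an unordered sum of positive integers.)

231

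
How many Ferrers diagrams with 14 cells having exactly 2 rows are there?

7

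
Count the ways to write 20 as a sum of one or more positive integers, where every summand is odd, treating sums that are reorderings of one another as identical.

64

A partial list (first 12 by largest part):
19+1
17+3
17+1+1+1
15+5
15+3+1+1
15+1+1+1+1+1
13+7
13+5+1+1
13+3+3+1
13+3+1+1+1+1
13+1+1+1+1+1+1+1
11+9
…and 52 more, for 64 total.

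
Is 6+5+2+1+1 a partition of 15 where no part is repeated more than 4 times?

Yes

The parts sum to 15, and the condition 'no summand is used more than 4 times' holds.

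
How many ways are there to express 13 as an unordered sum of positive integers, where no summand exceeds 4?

A partial list (first 12 by largest part):
1 + 4 + 4 + 4
2 + 3 + 4 + 4
1 + 1 + 3 + 4 + 4
1 + 2 + 2 + 4 + 4
1 + 1 + 1 + 2 + 4 + 4
1 + 1 + 1 + 1 + 1 + 4 + 4
3 + 3 + 3 + 4
1 + 2 + 3 + 3 + 4
1 + 1 + 1 + 3 + 3 + 4
2 + 2 + 2 + 3 + 4
1 + 1 + 2 + 2 + 3 + 4
1 + 1 + 1 + 1 + 2 + 3 + 4
…and 27 more, for 39 total.

39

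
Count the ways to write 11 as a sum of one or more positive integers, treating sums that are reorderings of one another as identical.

56

There are too many to list fully; the first 12 (by largest part) are:
11
1, 10
2, 9
1, 1, 9
3, 8
1, 2, 8
1, 1, 1, 8
4, 7
1, 3, 7
2, 2, 7
1, 1, 2, 7
1, 1, 1, 1, 7
…and 44 more, for 56 total.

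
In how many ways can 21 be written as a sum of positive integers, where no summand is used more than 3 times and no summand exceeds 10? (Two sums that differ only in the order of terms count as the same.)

290

Counting exhaustively, 290 partitions satisfy the conditions.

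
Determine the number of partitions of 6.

They are:
6
5+1
4+2
4+1+1
3+3
3+2+1
3+1+1+1
2+2+2
2+2+1+1
2+1+1+1+1
1+1+1+1+1+1

11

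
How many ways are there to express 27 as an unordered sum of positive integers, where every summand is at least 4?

81

There are 81 such partitions.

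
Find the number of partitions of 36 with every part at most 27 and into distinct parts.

Direct enumeration gives 643 partitions.

643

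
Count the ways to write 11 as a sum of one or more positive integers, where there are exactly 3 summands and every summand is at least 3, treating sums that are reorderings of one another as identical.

2

They are:
5+3+3
4+4+3
That's 2 in total.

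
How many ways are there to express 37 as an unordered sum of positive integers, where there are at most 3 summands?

133

A full systematic count gives 133.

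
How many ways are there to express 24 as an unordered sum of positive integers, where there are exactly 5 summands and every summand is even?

13

The partitions of 24 that satisfy the conditions:
16,2,2,2,2
14,4,2,2,2
12,6,2,2,2
12,4,4,2,2
10,8,2,2,2
10,6,4,2,2
10,4,4,4,2
8,8,4,2,2
8,6,6,2,2
8,6,4,4,2
8,4,4,4,4
6,6,6,4,2
6,6,4,4,4
Counting gives 13.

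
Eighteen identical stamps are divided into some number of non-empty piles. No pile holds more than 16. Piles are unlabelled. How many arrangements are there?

383

There are 383 such partitions.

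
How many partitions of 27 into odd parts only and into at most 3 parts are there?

20

Listing the qualifying partitions of 27:
27
25 + 1 + 1
23 + 3 + 1
21 + 5 + 1
21 + 3 + 3
19 + 7 + 1
19 + 5 + 3
17 + 9 + 1
17 + 7 + 3
17 + 5 + 5
15 + 11 + 1
15 + 9 + 3
15 + 7 + 5
13 + 13 + 1
13 + 11 + 3
13 + 9 + 5
13 + 7 + 7
11 + 11 + 5
11 + 9 + 7
9 + 9 + 9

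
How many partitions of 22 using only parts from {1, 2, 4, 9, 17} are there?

A partial list (first 12 by largest part):
1+4+17
1+2+2+17
1+1+1+2+17
1+1+1+1+1+17
4+9+9
2+2+9+9
1+1+2+9+9
1+1+1+1+9+9
1+4+4+4+9
1+2+2+4+4+9
1+1+1+2+4+4+9
1+1+1+1+1+4+4+9
…and 54 more, for 66 total.

66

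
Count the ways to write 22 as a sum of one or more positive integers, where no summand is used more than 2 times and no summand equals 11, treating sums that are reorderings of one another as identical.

270

Systematic enumeration (by largest part, then next-largest, …) yields 270.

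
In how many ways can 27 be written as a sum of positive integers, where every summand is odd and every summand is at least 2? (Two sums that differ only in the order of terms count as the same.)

A partial list (first 12 by largest part):
27
21, 3, 3
19, 5, 3
17, 7, 3
17, 5, 5
15, 9, 3
15, 7, 5
15, 3, 3, 3, 3
13, 11, 3
13, 9, 5
13, 7, 7
13, 5, 3, 3, 3
…and 15 more, for 27 total.

27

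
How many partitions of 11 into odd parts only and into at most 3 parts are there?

The partitions of 11 that satisfy the conditions:
11
1, 1, 9
1, 3, 7
1, 5, 5
3, 3, 5
That's 5 in total.

5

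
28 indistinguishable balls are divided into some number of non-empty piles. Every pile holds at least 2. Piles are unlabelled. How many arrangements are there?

Direct enumeration gives 708 partitions.

708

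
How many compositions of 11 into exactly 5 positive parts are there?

210

Equivalently, choose which 4 of the 10 gaps become plus signs: C(10,4) = 210.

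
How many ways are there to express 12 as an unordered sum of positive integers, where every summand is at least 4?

5

Listing the qualifying partitions of 12:
12
4, 8
5, 7
6, 6
4, 4, 4
Counting gives 5.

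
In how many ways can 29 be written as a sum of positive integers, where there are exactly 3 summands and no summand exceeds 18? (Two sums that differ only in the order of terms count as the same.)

There are too many to list fully; the first 12 (by largest part) are:
18,10,1
18,9,2
18,8,3
18,7,4
18,6,5
17,11,1
17,10,2
17,9,3
17,8,4
17,7,5
17,6,6
16,12,1
…and 33 more, for 45 total.

45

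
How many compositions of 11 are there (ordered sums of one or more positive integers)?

The number of compositions of n is 2^(n−1); here 2^10 = 1024.

1024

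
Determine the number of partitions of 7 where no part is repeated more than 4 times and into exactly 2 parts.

3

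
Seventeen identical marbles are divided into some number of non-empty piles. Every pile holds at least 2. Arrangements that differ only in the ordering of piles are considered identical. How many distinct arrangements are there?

66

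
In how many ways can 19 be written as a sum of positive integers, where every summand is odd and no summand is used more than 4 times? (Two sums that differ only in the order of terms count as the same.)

30

There are too many to list fully; the first 12 (by largest part) are:
19
17,1,1
15,3,1
15,1,1,1,1
13,5,1
13,3,3
13,3,1,1,1
11,7,1
11,5,3
11,5,1,1,1
11,3,3,1,1
9,9,1
…and 18 more, for 30 total.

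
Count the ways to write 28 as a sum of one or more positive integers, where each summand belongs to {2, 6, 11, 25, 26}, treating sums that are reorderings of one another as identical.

Enumerating:
26,2
11,11,6
11,11,2,2,2
6,6,6,6,2,2
6,6,6,2,2,2,2,2
6,6,2,2,2,2,2,2,2,2
6,2,2,2,2,2,2,2,2,2,2,2
2,2,2,2,2,2,2,2,2,2,2,2,2,2

8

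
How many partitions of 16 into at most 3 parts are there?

30

A partial list (first 12 by largest part):
16
15 + 1
14 + 2
14 + 1 + 1
13 + 3
13 + 2 + 1
12 + 4
12 + 3 + 1
12 + 2 + 2
11 + 5
11 + 4 + 1
11 + 3 + 2
…and 18 more, for 30 total.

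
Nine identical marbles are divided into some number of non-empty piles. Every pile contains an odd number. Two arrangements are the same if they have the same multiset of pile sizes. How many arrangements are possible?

Listing the qualifying partitions of 9:
9
7 + 1 + 1
5 + 3 + 1
5 + 1 + 1 + 1 + 1
3 + 3 + 3
3 + 3 + 1 + 1 + 1
3 + 1 + 1 + 1 + 1 + 1 + 1
1 + 1 + 1 + 1 + 1 + 1 + 1 + 1 + 1
That's 8 in total.

8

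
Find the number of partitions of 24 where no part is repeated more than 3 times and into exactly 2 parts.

12

Listing the qualifying partitions of 24:
23 + 1
22 + 2
21 + 3
20 + 4
19 + 5
18 + 6
17 + 7
16 + 8
15 + 9
14 + 10
13 + 11
12 + 12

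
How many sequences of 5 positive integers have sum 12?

330

Place 4 bars in the 11 internal gaps of a row of 12 dots: C(11,4) = 330.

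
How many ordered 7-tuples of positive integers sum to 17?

8008

A composition of 17 into 7 positive parts is chosen by placing 6 dividers among the 16 gaps between 17 units: C(16,6) = 8008.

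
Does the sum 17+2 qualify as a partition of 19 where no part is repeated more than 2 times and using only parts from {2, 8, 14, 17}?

The parts sum to 19, and the condition 'no summand is used more than 2 times' holds; the condition 'each summand belongs to {2, 8, 14, 17}' holds.

Yes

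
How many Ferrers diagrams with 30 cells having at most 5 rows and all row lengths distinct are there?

268

Direct enumeration gives 268 partitions.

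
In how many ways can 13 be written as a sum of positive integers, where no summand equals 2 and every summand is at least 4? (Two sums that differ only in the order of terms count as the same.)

5

They are:
13
9 + 4
8 + 5
7 + 6
5 + 4 + 4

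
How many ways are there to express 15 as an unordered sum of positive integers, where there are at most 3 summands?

A partial list (first 12 by largest part):
15
14, 1
13, 2
13, 1, 1
12, 3
12, 2, 1
11, 4
11, 3, 1
11, 2, 2
10, 5
10, 4, 1
10, 3, 2
…and 15 more, for 27 total.

27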